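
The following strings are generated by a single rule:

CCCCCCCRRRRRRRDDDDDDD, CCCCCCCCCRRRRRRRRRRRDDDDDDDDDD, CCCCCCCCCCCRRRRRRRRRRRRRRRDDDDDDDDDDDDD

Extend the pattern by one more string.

CCCCCCCCCCCCCRRRRRRRRRRRRRRRRRRRDDDDDDDDDDDDDDDD

Term n consists of 2n+3 C's, followed by 4n-1 R's, followed by 3n+1 D's, where the shown terms are n = 2, 3, 4.
At n = 5 the blocks have lengths 13, 19, 16.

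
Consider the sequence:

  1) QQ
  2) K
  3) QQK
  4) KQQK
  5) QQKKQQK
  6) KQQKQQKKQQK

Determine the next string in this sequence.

This is a Fibonacci-style word recurrence s(k) = s(k−2)·s(k−1): e.g. QQ·K = QQK.
The next term joins QQKKQQK and KQQKQQKKQQK.

QQKKQQKKQQKQQKKQQK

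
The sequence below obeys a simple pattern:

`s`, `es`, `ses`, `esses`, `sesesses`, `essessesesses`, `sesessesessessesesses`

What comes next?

From term 3 onward, concatenate the second-to-last term with the last: s·es = ses, es·ses = esses, …
Continuing: essessesesses · sesessesessessesesses gives term 8.

essessesessessesessesessessesesses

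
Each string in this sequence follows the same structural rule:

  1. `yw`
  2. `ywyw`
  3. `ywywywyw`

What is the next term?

ywywywywywywywyw

Every step duplicates the string.
So the next term is two copies of ywywywyw.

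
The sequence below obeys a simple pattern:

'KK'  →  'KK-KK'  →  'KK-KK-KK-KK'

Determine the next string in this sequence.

Each string is two copies of the previous one joined by '-'.
Doubling KK-KK-KK-KK with '-' between the halves:

KK-KK-KK-KK-KK-KK-KK-KK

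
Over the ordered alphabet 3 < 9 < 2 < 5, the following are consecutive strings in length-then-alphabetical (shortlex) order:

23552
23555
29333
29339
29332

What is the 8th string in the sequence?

Advancing 3 positions from 29332 through 29332 → 29335 → 29393 reaches term 8.

29399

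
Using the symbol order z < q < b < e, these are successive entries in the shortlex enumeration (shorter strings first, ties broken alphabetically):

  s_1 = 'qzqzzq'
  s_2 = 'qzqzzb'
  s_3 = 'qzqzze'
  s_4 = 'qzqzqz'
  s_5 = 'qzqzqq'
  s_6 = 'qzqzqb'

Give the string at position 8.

qzqzbz

Advancing 2 positions from qzqzqb through qzqzqb → qzqzqe reaches term 8.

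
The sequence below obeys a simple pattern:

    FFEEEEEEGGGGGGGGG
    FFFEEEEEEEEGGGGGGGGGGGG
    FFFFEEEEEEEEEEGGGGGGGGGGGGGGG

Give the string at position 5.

Reading off run lengths: F runs 2, 3, 4; E runs 6, 8, 10; G runs 9, 12, 15 — each is linear in n, where the shown terms are n = 3, 4, 5.
For term 5, n = 7, so the run lengths are 6, 14, 21.

FFFFFFEEEEEEEEEEEEEEGGGGGGGGGGGGGGGGGGGGG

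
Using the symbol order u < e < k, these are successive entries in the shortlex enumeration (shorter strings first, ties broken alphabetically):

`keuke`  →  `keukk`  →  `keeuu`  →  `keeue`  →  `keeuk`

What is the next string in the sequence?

Treat keeuk as a base-3 numeral over the given alphabet and add one, carrying through any trailing k's.

keeeu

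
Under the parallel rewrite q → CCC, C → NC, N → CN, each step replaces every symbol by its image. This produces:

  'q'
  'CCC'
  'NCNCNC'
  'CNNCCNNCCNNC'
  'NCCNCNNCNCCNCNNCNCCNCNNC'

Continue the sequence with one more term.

CNNCNCCNNCCNCNNCCNNCNCCNNCCNCNNCCNNCNCCNNCCNCNNC

Applying the rule to each of the 24 symbols of NCCNCNNCNCCNCNNCNCCNCNNC gives the pieces CN NC NC CN NC CN CN NC CN NC NC CN NC CN CN NC CN NC NC CN NC CN CN NC, which concatenate to the answer.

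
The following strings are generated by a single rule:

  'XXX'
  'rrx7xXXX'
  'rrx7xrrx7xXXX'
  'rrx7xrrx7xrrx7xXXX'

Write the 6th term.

rrx7xrrx7xrrx7xrrx7xrrx7xXXX

Each term is the previous one with rrx7x prepended.
From rrx7xrrx7xrrx7xXXX, 2 further steps: rrx7xrrx7xrrx7xXXX → rrx7xrrx7xrrx7xrrx7xXXX → (answer).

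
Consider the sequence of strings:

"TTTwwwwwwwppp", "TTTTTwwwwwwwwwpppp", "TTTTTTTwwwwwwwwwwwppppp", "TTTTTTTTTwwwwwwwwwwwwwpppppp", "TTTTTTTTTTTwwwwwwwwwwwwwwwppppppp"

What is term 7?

TTTTTTTTTTTTTTTwwwwwwwwwwwwwwwwwwwppppppppp

Term n consists of 2n-1 T's, followed by 2n+3 w's, followed by n+1 p's, where the shown terms are n = 2, 3, 4, 5, 6.
Setting n = 8 gives 15, 19, 9 characters in each block.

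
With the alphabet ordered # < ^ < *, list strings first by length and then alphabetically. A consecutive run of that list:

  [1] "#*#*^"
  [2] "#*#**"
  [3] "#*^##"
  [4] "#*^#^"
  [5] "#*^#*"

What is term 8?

Advancing 3 positions from #*^#* through #*^#* → #*^^# → #*^^^ reaches term 8.

#*^^*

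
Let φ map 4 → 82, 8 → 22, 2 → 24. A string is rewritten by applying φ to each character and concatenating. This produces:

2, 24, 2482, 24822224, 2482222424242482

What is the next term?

24822224242424822482248224822224

φ(2482222424242482) expands symbol-by-symbol to 24 82 22 24 24 24 24 82 24 82 24 82 24 82 22 24; joining the 16 pieces gives the next term.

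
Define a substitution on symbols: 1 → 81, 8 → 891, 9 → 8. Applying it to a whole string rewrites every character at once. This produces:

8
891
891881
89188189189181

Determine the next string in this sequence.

8918818918918189188189188189181

φ(89188189189181) expands symbol-by-symbol to 891 8 81 891 891 81 891 8 81 891 8 81 891 81; joining the 14 pieces gives the next term.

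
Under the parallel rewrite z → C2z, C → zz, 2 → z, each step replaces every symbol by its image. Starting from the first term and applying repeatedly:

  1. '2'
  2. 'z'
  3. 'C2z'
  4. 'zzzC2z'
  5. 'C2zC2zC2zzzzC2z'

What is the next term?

Rewriting the 15 symbols of C2zC2zC2zzzzC2z one by one yields zz z C2z zz z C2z zz z C2z C2z C2z C2z zz z C2z; concatenated:

zzzC2zzzzC2zzzzC2zC2zC2zC2zzzzC2z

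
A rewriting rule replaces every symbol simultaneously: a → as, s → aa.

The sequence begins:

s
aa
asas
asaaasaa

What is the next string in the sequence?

Apply φ to asaaasaa symbol by symbol: a→as, s→aa, a→as, a→as, a→as, s→aa, a→as, a→as; joined: as aa as as as aa as as.

asaaasasasaaasas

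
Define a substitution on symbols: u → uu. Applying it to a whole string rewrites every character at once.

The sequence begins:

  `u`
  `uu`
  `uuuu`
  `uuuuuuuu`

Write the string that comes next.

uuuuuuuuuuuuuuuu

Apply φ to uuuuuuuu symbol by symbol: u→uu, u→uu, u→uu, u→uu, u→uu, u→uu, u→uu, u→uu; joined: uu uu uu uu uu uu uu uu.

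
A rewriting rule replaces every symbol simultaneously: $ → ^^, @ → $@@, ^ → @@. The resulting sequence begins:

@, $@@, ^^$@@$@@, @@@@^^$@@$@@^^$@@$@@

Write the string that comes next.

$@@$@@$@@$@@@@@@^^$@@$@@^^$@@$@@@@@@^^$@@$@@^^$@@$@@

Replace each of the 20 characters of @@@@^^$@@$@@^^$@@$@@ in place — $@@ $@@ $@@ $@@ @@ @@ ^^ $@@ $@@ ^^ $@@ $@@ @@ @@ ^^ $@@ $@@ ^^ $@@ $@@ — and concatenate.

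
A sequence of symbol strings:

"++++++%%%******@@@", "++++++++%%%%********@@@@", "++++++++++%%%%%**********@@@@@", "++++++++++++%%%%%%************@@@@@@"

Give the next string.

++++++++++++++%%%%%%%**************@@@@@@@

Reading off run lengths: + runs 6, 8, 10, 12; % runs 3, 4, 5, 6; * runs 6, 8, 10, 12; @ runs 3, 4, 5, 6 — each is linear in n, where the shown terms are n = 3, 4, 5, 6.
At n = 7 the blocks have lengths 14, 7, 14, 7.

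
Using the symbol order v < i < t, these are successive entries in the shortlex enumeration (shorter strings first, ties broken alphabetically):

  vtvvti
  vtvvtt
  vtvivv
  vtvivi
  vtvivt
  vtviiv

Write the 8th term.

vtviit

Advancing 2 positions from vtviiv through vtviiv → vtviii reaches term 8.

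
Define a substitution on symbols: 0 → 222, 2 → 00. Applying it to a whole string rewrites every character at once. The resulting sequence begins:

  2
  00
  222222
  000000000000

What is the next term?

Rewriting each symbol of 000000000000: 0→222, 0→222, 0→222, 0→222, 0→222, 0→222, 0→222, 0→222, 0→222, 0→222, 0→222, 0→222, which concatenates to 222 222 222 222 222 222 222 222 222 222 222 222.

222222222222222222222222222222222222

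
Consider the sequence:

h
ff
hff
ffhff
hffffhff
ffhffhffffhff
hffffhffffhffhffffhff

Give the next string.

ffhffhffffhffhffffhffffhffhffffhff

From term 3 onward, concatenate the second-to-last term with the last: h·ff = hff, ff·hff = ffhff, …
Continuing: ffhffhffffhff · hffffhffffhffhffffhff gives term 8.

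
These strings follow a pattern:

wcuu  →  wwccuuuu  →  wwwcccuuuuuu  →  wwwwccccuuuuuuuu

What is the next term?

The n-th term is n w's then n c's then 2n u's (n = 1, 2, …).
Setting n = 5 gives 5, 5, 10 characters in each block.

wwwwwcccccuuuuuuuuuu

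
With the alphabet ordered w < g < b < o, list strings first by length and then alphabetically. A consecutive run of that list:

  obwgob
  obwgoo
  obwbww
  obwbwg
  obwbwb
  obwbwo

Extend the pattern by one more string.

obwbgw

Treat obwbwo as a base-4 numeral over the given alphabet and add one, carrying through any trailing o's.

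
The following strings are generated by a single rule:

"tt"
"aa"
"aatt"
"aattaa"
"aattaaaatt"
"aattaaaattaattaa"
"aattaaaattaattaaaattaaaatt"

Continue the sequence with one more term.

From term 3 onward, concatenate the last term with the second-to-last: aa·tt = aatt, aatt·aa = aattaa, …
Continuing: aattaaaattaattaaaattaaaatt · aattaaaattaattaa gives term 8.

aattaaaattaattaaaattaaaattaattaaaattaattaa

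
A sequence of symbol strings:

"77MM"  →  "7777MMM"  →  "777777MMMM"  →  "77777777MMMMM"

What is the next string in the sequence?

7777777777MMMMMM

Reading off run lengths: 7 runs 2, 4, 6, 8; M runs 2, 3, 4, 5 — each is linear in n (n = 1, 2, …).
Setting n = 5 gives 10, 6 characters in each block.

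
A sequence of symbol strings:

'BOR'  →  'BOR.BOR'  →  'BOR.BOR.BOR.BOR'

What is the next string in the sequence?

s(k+1) = s(k)·.·s(k) — each term doubles the last with '.' between the halves.
Doubling BOR.BOR.BOR.BOR with '.' between the halves:

BOR.BOR.BOR.BOR.BOR.BOR.BOR.BOR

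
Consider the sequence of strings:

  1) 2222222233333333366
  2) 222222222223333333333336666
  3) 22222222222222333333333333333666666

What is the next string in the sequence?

2222222222222222233333333333333333366666666

Reading off run lengths: 2 runs 8, 11, 14; 3 runs 9, 12, 15; 6 runs 2, 4, 6 — each is linear in n, where the shown terms are n = 2, 3, 4.
Setting n = 5 gives 17, 18, 8 characters in each block.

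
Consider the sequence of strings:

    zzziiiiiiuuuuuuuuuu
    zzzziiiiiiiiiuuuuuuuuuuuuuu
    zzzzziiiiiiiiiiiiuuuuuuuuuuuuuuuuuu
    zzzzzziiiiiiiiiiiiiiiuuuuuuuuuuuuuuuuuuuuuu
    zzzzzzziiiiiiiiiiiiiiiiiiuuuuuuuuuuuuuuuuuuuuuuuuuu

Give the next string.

zzzzzzzziiiiiiiiiiiiiiiiiiiiiuuuuuuuuuuuuuuuuuuuuuuuuuuuuuu

Term n consists of n+1 z's, followed by 3n i's, followed by 4n+2 u's, where the shown terms are n = 2, 3, 4, 5, 6.
At n = 7 the blocks have lengths 8, 21, 30.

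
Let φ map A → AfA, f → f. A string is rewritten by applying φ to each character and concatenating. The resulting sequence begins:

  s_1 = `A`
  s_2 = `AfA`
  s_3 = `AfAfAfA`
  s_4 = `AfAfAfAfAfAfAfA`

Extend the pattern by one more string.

AfAfAfAfAfAfAfAfAfAfAfAfAfAfAfA

Applying the rule to each of the 15 symbols of AfAfAfAfAfAfAfA gives the pieces AfA f AfA f AfA f AfA f AfA f AfA f AfA f AfA, which concatenate to the answer.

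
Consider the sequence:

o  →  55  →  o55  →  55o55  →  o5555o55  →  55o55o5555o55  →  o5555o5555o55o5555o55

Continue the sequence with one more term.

This is a Fibonacci-style word recurrence s(k) = s(k−2)·s(k−1): e.g. o·55 = o55.
So term 8 is 55o55o5555o55·o5555o5555o55o5555o55.

55o55o5555o55o5555o5555o55o5555o55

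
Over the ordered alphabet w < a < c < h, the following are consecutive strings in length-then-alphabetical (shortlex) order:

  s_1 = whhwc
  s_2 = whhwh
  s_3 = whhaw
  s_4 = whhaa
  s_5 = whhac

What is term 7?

whhcw

Advancing 2 positions from whhac through whhac → whhah reaches term 7.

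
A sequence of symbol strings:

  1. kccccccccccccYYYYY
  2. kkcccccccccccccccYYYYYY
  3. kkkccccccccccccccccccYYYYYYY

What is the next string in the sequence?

Term n consists of n-2 k's, followed by 3n+3 c's, followed by n+2 Y's, where the shown terms are n = 3, 4, 5.
Setting n = 6 gives 4, 21, 8 characters in each block.

kkkkcccccccccccccccccccccYYYYYYYY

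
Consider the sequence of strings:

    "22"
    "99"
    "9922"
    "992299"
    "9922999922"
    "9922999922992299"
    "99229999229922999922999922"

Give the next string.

992299992299229999229999229922999922992299

From term 3 onward, concatenate the last term with the second-to-last: 99·22 = 9922, 9922·99 = 992299, …
Continuing: 99229999229922999922999922 · 9922999922992299 gives term 8.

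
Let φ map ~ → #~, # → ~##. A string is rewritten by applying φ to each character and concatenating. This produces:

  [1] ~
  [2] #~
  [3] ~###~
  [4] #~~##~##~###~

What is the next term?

Rewriting the 13 symbols of #~~##~##~###~ one by one yields ~## #~ #~ ~## ~## #~ ~## ~## #~ ~## ~## ~## #~; concatenated:

~###~#~~##~###~~##~###~~##~##~###~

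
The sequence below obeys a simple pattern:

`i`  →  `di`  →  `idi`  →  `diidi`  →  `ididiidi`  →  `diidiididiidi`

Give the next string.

From term 3 onward, concatenate the second-to-last term with the last: i·di = idi, di·idi = diidi, …
Continuing: ididiidi · diidiididiidi gives term 7.

ididiididiidiididiidi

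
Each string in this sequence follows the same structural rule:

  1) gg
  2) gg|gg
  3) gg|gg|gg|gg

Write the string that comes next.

Every step duplicates the string with '|' between the halves.
Doubling gg|gg|gg|gg with '|' between the halves:

gg|gg|gg|gg|gg|gg|gg|gg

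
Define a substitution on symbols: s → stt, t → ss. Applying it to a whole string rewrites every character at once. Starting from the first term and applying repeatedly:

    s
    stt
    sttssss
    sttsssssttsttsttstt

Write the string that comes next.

φ(sttsssssttsttsttstt) expands symbol-by-symbol to stt ss ss stt stt stt stt stt ss ss stt ss ss stt ss ss stt ss ss; joining the 19 pieces gives the next term.

sttsssssttsttsttsttsttsssssttsssssttsssssttssss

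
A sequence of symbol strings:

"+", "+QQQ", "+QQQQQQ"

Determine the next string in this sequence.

The strings grow by a fixed suffix QQQ each time.
Applying this once more to +QQQQQQ:

+QQQQQQQQQ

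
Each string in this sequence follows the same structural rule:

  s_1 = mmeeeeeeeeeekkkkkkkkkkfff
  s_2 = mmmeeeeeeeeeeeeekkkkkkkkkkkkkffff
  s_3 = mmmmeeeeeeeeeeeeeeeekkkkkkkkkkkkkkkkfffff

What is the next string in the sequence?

Each string has the form m^{n-1} e^{3n+1} k^{3n+1} f^{n}, where the shown terms are n = 3, 4, 5.
Setting n = 6 gives 5, 19, 19, 6 characters in each block.

mmmmmeeeeeeeeeeeeeeeeeeekkkkkkkkkkkkkkkkkkkffffff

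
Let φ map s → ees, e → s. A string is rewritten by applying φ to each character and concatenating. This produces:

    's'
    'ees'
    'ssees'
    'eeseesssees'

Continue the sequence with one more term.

Apply φ to eeseesssees symbol by symbol: e→s, e→s, s→ees, e→s, e→s, s→ees, s→ees, s→ees, e→s, e→s, s→ees; joined: s s ees s s ees ees ees s s ees.

sseessseeseeseesssees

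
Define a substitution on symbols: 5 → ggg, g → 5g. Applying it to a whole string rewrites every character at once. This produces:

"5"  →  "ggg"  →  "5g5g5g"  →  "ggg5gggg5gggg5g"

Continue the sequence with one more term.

5g5g5gggg5g5g5g5gggg5g5g5g5gggg5g

Replace each of the 15 characters of ggg5gggg5gggg5g in place — 5g 5g 5g ggg 5g 5g 5g 5g ggg 5g 5g 5g 5g ggg 5g — and concatenate.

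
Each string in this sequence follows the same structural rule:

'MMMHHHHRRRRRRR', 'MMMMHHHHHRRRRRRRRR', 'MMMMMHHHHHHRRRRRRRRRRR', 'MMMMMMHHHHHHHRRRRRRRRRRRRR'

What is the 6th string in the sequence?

Reading off run lengths: M runs 3, 4, 5, 6; H runs 4, 5, 6, 7; R runs 7, 9, 11, 13 — each is linear in n, where the shown terms are n = 3, 4, 5, 6.
At n = 8 the blocks have lengths 8, 9, 17.

MMMMMMMMHHHHHHHHHRRRRRRRRRRRRRRRRR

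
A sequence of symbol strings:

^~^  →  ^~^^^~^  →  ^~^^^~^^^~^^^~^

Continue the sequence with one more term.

Each string is two copies of the previous one joined by '^'.
So the next term is two copies of ^~^^^~^^^~^^^~^ with '^' between the halves.

^~^^^~^^^~^^^~^^^~^^^~^^^~^^^~^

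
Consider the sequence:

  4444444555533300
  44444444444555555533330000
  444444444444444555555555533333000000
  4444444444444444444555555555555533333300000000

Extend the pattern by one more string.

44444444444444444444444555555555555555533333330000000000

Each string has the form 4^{4n+3} 5^{3n+1} 3^{n+2} 0^{2n} (n = 1, 2, …).
Setting n = 5 gives 23, 16, 7, 10 characters in each block.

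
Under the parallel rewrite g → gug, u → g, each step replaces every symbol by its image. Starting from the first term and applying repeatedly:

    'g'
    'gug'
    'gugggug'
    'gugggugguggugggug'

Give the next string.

Applying the rule to each of the 17 symbols of gugggugguggugggug gives the pieces gug g gug gug gug g gug gug g gug gug g gug gug gug g gug, which concatenate to the answer.

gugggugguggugggugguggguggugggugguggugggug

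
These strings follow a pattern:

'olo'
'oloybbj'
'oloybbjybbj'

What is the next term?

Each term is the previous one with ybbj appended.
Applying this once more to oloybbjybbj:

oloybbjybbjybbj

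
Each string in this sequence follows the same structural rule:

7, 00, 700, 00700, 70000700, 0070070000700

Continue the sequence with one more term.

This is a Fibonacci-style word recurrence s(k) = s(k−2)·s(k−1): e.g. 7·00 = 700.
The next term joins 70000700 and 0070070000700.

700007000070070000700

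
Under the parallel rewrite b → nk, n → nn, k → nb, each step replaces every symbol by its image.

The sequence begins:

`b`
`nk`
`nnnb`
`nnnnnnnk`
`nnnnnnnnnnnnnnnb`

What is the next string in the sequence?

nnnnnnnnnnnnnnnnnnnnnnnnnnnnnnnk

Applying the rule to each of the 16 symbols of nnnnnnnnnnnnnnnb gives the pieces nn nn nn nn nn nn nn nn nn nn nn nn nn nn nn nk, which concatenate to the answer.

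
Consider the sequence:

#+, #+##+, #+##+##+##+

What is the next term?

Every step duplicates the string with '#' between the halves.
So the next term is two copies of #+##+##+##+ with '#' between the halves.

#+##+##+##+##+##+##+##+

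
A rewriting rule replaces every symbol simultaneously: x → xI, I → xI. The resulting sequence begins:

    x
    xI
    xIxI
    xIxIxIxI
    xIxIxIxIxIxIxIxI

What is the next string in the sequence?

φ(xIxIxIxIxIxIxIxI) expands symbol-by-symbol to xI xI xI xI xI xI xI xI xI xI xI xI xI xI xI xI; joining the 16 pieces gives the next term.

xIxIxIxIxIxIxIxIxIxIxIxIxIxIxIxI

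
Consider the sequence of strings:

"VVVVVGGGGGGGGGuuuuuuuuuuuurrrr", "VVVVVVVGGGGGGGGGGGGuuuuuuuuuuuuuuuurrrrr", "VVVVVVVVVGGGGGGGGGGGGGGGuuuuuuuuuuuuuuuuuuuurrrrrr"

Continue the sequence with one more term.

VVVVVVVVVVVGGGGGGGGGGGGGGGGGGuuuuuuuuuuuuuuuuuuuuuuuurrrrrrr

The n-th term is 2n-1 V's then 3n G's then 4n u's then n+1 r's, where the shown terms are n = 3, 4, 5.
For the next term, n = 6, so the run lengths are 11, 18, 24, 7.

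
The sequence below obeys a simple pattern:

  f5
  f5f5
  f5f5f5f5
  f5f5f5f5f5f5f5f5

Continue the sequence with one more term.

Each string is two copies of the previous one concatenated.
Doubling f5f5f5f5f5f5f5f5:

f5f5f5f5f5f5f5f5f5f5f5f5f5f5f5f5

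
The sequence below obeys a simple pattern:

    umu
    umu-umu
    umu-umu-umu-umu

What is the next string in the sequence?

s(k+1) = s(k)·-·s(k) — each term doubles the last with '-' between the halves.
Doubling umu-umu-umu-umu with '-' between the halves:

umu-umu-umu-umu-umu-umu-umu-umu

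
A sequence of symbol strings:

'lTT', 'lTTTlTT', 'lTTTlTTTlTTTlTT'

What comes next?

s(k+1) = s(k)·T·s(k) — each term doubles the last with 'T' between the halves.
So the next term is two copies of lTTTlTTTlTTTlTT with 'T' between the halves.

lTTTlTTTlTTTlTTTlTTTlTTTlTTTlTT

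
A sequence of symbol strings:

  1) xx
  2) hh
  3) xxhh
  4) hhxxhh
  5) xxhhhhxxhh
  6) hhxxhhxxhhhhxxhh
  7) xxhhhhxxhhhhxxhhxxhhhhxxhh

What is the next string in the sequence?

This is a Fibonacci-style word recurrence s(k) = s(k−2)·s(k−1): e.g. xx·hh = xxhh.
The next term joins hhxxhhxxhhhhxxhh and xxhhhhxxhhhhxxhhxxhhhhxxhh.

hhxxhhxxhhhhxxhhxxhhhhxxhhhhxxhhxxhhhhxxhh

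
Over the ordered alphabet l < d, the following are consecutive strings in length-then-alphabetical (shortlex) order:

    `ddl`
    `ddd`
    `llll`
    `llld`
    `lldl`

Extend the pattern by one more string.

lldd

Treat lldl as a base-2 numeral over the given alphabet and add one, carrying through any trailing d's.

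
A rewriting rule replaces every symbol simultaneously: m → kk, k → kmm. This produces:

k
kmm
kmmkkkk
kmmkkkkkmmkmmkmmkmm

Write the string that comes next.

φ(kmmkkkkkmmkmmkmmkmm) expands symbol-by-symbol to kmm kk kk kmm kmm kmm kmm kmm kk kk kmm kk kk kmm kk kk kmm kk kk; joining the 19 pieces gives the next term.

kmmkkkkkmmkmmkmmkmmkmmkkkkkmmkkkkkmmkkkkkmmkkkk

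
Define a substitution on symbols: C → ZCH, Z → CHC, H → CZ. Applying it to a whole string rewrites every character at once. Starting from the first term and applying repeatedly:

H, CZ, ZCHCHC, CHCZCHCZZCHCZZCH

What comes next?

ZCHCZZCHCHCZCHCZZCHCHCCHCZCHCZZCHCHCCHCZCHCZ

Replace each of the 16 characters of CHCZCHCZZCHCZZCH in place — ZCH CZ ZCH CHC ZCH CZ ZCH CHC CHC ZCH CZ ZCH CHC CHC ZCH CZ — and concatenate.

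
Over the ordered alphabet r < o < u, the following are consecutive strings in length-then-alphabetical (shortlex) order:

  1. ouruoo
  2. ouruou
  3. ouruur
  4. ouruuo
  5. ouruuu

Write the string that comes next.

ouorrr

Treat ouruuu as a base-3 numeral over the given alphabet and add one, carrying through any trailing u's.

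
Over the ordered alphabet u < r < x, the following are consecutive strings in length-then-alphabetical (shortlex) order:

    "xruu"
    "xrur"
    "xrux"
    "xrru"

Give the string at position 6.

Stepping forward 2 times from xrru: xrru → xrrr, then the target.

xrrx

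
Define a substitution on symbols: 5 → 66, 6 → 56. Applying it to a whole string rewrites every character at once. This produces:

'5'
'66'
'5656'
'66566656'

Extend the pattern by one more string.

Expanding 66566656: 6→56, 6→56, 5→66, 6→56, 6→56, 6→56, 5→66, 6→56. Concatenated: 56 56 66 56 56 56 66 56.

5656665656566656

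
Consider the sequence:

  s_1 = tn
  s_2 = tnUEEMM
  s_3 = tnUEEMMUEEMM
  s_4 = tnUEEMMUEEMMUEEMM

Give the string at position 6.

Each term is the previous one with UEEMM appended.
From tnUEEMMUEEMMUEEMM, 2 further steps: tnUEEMMUEEMMUEEMM → tnUEEMMUEEMMUEEMMUEEMM → (answer).

tnUEEMMUEEMMUEEMMUEEMMUEEMM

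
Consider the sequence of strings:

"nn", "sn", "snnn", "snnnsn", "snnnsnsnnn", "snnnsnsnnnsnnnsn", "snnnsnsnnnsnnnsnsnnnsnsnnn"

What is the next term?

snnnsnsnnnsnnnsnsnnnsnsnnnsnnnsnsnnnsnnnsn

Each term (from the third on) is the previous term followed by the one before it: term 3 = sn·nn = snnn.
Continuing: snnnsnsnnnsnnnsnsnnnsnsnnn · snnnsnsnnnsnnnsn gives term 8.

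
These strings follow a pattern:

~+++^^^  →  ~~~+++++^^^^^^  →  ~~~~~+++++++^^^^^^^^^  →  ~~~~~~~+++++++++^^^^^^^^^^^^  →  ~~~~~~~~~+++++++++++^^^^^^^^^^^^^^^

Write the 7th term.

Each string has the form ~^{2n-1} +^{2n+1} ^^{3n} (n = 1, 2, …).
At n = 7 the blocks have lengths 13, 15, 21.

~~~~~~~~~~~~~+++++++++++++++^^^^^^^^^^^^^^^^^^^^^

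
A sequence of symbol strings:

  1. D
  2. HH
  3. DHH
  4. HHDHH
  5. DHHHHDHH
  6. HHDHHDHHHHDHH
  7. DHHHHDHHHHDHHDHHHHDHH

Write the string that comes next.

Each term (from the third on) is the two preceding terms concatenated in order: term 3 = D·HH = DHH.
Continuing: HHDHHDHHHHDHH · DHHHHDHHHHDHHDHHHHDHH gives term 8.

HHDHHDHHHHDHHDHHHHDHHHHDHHDHHHHDHH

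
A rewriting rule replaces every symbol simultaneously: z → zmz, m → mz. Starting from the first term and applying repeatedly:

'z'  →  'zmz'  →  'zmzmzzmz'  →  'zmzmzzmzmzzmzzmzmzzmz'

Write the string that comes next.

Replace each of the 21 characters of zmzmzzmzmzzmzzmzmzzmz in place — zmz mz zmz mz zmz zmz mz zmz mz zmz zmz mz zmz zmz mz zmz mz zmz zmz mz zmz — and concatenate.

zmzmzzmzmzzmzzmzmzzmzmzzmzzmzmzzmzzmzmzzmzmzzmzzmzmzzmz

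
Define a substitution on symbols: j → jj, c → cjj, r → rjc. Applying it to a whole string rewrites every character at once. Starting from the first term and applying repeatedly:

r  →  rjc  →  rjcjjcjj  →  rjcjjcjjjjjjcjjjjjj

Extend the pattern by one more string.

rjcjjcjjjjjjcjjjjjjjjjjjjjjcjjjjjjjjjjjjjj

Replace each of the 19 characters of rjcjjcjjjjjjcjjjjjj in place — rjc jj cjj jj jj cjj jj jj jj jj jj jj cjj jj jj jj jj jj jj — and concatenate.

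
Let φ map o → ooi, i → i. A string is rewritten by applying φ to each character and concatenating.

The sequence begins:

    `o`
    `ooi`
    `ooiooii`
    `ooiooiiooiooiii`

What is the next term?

ooiooiiooiooiiiooiooiiooiooiiii

Replace each of the 15 characters of ooiooiiooiooiii in place — ooi ooi i ooi ooi i i ooi ooi i ooi ooi i i i — and concatenate.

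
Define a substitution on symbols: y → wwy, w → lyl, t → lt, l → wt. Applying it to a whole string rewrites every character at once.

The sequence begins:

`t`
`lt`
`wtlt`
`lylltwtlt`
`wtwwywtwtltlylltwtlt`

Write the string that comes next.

lylltlyllylwwylylltlylltwtltwtwwywtwtltlylltwtlt

Replace each of the 20 characters of wtwwywtwtltlylltwtlt in place — lyl lt lyl lyl wwy lyl lt lyl lt wt lt wt wwy wt wt lt lyl lt wt lt — and concatenate.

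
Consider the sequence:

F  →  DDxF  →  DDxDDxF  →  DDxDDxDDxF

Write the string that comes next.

The strings grow by a fixed prefix DDx each time.
So the next term is DDx·DDxDDxDDxF.

DDxDDxDDxDDxF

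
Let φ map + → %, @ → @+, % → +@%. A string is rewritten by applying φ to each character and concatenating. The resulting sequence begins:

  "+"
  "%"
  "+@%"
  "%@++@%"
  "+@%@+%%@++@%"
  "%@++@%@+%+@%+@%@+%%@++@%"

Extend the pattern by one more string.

Rewriting the 24 symbols of %@++@%@+%+@%+@%@+%%@++@% one by one yields +@% @+ % % @+ +@% @+ % +@% % @+ +@% % @+ +@% @+ % +@% +@% @+ % % @+ +@%; concatenated:

+@%@+%%@++@%@+%+@%%@++@%%@++@%@+%+@%+@%@+%%@++@%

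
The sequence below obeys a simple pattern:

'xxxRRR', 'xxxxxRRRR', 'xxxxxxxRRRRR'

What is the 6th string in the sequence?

Term n consists of 2n+1 x's, followed by n+2 R's (n = 1, 2, …).
For term 6, n = 6, so the run lengths are 13, 8.

xxxxxxxxxxxxxRRRRRRRR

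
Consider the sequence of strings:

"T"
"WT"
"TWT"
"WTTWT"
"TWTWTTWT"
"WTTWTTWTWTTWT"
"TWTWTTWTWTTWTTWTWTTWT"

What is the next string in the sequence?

This is a Fibonacci-style word recurrence s(k) = s(k−2)·s(k−1): e.g. T·WT = TWT.
So term 8 is WTTWTTWTWTTWT·TWTWTTWTWTTWTTWTWTTWT.

WTTWTTWTWTTWTTWTWTTWTWTTWTTWTWTTWT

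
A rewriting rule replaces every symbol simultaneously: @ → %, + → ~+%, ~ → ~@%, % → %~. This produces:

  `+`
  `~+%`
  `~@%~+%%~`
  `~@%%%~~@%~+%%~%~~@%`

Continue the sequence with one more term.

Replace each of the 19 characters of ~@%%%~~@%~+%%~%~~@% in place — ~@% % %~ %~ %~ ~@% ~@% % %~ ~@% ~+% %~ %~ ~@% %~ ~@% ~@% % %~ — and concatenate.

~@%%%~%~%~~@%~@%%%~~@%~+%%~%~~@%%~~@%~@%%%~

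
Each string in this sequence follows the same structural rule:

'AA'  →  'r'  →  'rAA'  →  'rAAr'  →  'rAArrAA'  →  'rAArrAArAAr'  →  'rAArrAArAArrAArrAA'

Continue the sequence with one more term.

rAArrAArAArrAArrAArAArrAArAAr

Each term (from the third on) is the previous term followed by the one before it: term 3 = r·AA = rAA.
Continuing: rAArrAArAArrAArrAA · rAArrAArAAr gives term 8.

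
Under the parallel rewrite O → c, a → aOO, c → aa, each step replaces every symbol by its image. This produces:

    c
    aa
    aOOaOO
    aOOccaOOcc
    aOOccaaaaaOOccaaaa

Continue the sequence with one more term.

aOOccaaaaaOOaOOaOOaOOaOOccaaaaaOOaOOaOOaOO

Applying the rule to each of the 18 symbols of aOOccaaaaaOOccaaaa gives the pieces aOO c c aa aa aOO aOO aOO aOO aOO c c aa aa aOO aOO aOO aOO, which concatenate to the answer.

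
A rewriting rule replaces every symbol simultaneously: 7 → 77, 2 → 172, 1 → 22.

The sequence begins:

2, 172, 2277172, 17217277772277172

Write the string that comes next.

φ(17217277772277172) expands symbol-by-symbol to 22 77 172 22 77 172 77 77 77 77 172 172 77 77 22 77 172; joining the 17 pieces gives the next term.

227717222771727777777717217277772277172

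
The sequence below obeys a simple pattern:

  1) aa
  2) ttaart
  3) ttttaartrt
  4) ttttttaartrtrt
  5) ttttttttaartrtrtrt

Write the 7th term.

ttttttttttttaartrtrtrtrtrt

s(k+1) = tt·s(k)·rt, so each term gains tt as a prefix and rt as a suffix.
From ttttttttaartrtrtrt, 2 further steps: ttttttttaartrtrtrt → ttttttttttaartrtrtrtrt → (answer).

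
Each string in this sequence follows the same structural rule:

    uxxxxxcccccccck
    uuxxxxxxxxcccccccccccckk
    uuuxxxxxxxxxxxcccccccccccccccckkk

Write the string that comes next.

The n-th term is n-1 u's then 3n-1 x's then 4n c's then n-1 k's, where the shown terms are n = 2, 3, 4.
Setting n = 5 gives 4, 14, 20, 4 characters in each block.

uuuuxxxxxxxxxxxxxxcccccccccccccccccccckkkk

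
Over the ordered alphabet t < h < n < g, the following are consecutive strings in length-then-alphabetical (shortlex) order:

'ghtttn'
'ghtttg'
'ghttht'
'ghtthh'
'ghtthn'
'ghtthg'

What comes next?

Treat ghtthg as a base-4 numeral over the given alphabet and add one, carrying through any trailing g's.

ghttnt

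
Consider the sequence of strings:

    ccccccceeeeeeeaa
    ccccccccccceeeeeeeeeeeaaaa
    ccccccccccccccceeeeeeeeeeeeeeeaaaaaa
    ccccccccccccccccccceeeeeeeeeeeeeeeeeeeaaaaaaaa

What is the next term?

ccccccccccccccccccccccceeeeeeeeeeeeeeeeeeeeeeeaaaaaaaaaa

Reading off run lengths: c runs 7, 11, 15, 19; e runs 7, 11, 15, 19; a runs 2, 4, 6, 8 — each is linear in n (n = 1, 2, …).
Setting n = 5 gives 23, 23, 10 characters in each block.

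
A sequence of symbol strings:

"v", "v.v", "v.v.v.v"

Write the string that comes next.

Each string is two copies of the previous one joined by '.'.
Doubling v.v.v.v with '.' between the halves:

v.v.v.v.v.v.v.v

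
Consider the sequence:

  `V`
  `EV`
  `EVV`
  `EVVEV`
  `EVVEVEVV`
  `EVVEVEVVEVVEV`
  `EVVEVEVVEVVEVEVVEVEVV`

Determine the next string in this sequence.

EVVEVEVVEVVEVEVVEVEVVEVVEVEVVEVVEV

Each term (from the third on) is the previous term followed by the one before it: term 3 = EV·V = EVV.
Continuing: EVVEVEVVEVVEVEVVEVEVV · EVVEVEVVEVVEV gives term 8.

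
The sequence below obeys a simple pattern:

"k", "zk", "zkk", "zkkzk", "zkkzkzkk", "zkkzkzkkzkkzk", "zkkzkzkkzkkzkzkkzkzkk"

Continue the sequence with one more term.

zkkzkzkkzkkzkzkkzkzkkzkkzkzkkzkkzk

From term 3 onward, concatenate the last term with the second-to-last: zk·k = zkk, zkk·zk = zkkzk, …
So term 8 is zkkzkzkkzkkzkzkkzkzkk·zkkzkzkkzkkzk.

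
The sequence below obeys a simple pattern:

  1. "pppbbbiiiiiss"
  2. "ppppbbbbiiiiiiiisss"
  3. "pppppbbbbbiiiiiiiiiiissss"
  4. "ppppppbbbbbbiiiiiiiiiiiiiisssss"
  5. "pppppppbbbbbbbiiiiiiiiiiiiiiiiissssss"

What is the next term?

ppppppppbbbbbbbbiiiiiiiiiiiiiiiiiiiisssssss

The n-th term is n+2 p's then n+2 b's then 3n+2 i's then n+1 s's (n = 1, 2, …).
Setting n = 6 gives 8, 8, 20, 7 characters in each block.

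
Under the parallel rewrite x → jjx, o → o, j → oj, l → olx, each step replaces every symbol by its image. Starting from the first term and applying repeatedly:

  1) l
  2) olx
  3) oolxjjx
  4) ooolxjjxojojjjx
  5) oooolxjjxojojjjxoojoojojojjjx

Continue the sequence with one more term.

Applying the rule to each of the 29 symbols of oooolxjjxojojjjxoojoojojojjjx gives the pieces o o o o olx jjx oj oj jjx o oj o oj oj oj jjx o o oj o o oj o oj o oj oj oj jjx, which concatenate to the answer.

ooooolxjjxojojjjxoojoojojojjjxooojooojoojoojojojjjx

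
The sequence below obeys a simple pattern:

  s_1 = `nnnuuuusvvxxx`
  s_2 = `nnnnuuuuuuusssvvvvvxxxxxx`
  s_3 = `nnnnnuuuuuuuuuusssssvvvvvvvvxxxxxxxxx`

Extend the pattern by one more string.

Term n consists of n+2 n's, followed by 3n+1 u's, followed by 2n-1 s's, followed by 3n-1 v's, followed by 3n x's (n = 1, 2, …).
At n = 4 the blocks have lengths 6, 13, 7, 11, 12.

nnnnnnuuuuuuuuuuuuusssssssvvvvvvvvvvvxxxxxxxxxxxx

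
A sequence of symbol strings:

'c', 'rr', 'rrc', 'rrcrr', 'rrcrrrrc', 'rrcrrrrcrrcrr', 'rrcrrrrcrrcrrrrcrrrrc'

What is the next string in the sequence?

Each term (from the third on) is the previous term followed by the one before it: term 3 = rr·c = rrc.
The next term joins rrcrrrrcrrcrrrrcrrrrc and rrcrrrrcrrcrr.

rrcrrrrcrrcrrrrcrrrrcrrcrrrrcrrcrr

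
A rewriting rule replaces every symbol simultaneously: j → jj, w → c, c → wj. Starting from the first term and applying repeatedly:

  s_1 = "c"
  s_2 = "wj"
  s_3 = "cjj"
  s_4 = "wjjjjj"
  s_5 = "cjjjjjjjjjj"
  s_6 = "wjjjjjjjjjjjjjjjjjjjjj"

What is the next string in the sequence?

cjjjjjjjjjjjjjjjjjjjjjjjjjjjjjjjjjjjjjjjjjj

φ(wjjjjjjjjjjjjjjjjjjjjj) expands symbol-by-symbol to c jj jj jj jj jj jj jj jj jj jj jj jj jj jj jj jj jj jj jj jj jj; joining the 22 pieces gives the next term.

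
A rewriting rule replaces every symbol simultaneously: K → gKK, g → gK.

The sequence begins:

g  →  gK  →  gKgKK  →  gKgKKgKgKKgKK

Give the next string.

gKgKKgKgKKgKKgKgKKgKgKKgKKgKgKKgKK

φ(gKgKKgKgKKgKK) expands symbol-by-symbol to gK gKK gK gKK gKK gK gKK gK gKK gKK gK gKK gKK; joining the 13 pieces gives the next term.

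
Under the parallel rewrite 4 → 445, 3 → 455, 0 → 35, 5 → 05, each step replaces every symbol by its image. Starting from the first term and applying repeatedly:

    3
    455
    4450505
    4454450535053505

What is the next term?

Rewriting the 16 symbols of 4454450535053505 one by one yields 445 445 05 445 445 05 35 05 455 05 35 05 455 05 35 05; concatenated:

44544505445445053505455053505455053505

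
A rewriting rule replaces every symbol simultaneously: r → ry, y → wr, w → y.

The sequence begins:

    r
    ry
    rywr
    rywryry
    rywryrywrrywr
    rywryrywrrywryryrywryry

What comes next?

Replace each of the 23 characters of rywryrywrrywryryrywryry in place — ry wr y ry wr ry wr y ry ry wr y ry wr ry wr ry wr y ry wr ry wr — and concatenate.

rywryrywrrywryryrywryrywrrywrrywryrywrrywr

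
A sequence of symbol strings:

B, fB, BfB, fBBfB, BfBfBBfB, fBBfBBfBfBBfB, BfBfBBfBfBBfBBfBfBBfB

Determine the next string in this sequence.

This is a Fibonacci-style word recurrence s(k) = s(k−2)·s(k−1): e.g. B·fB = BfB.
So term 8 is fBBfBBfBfBBfB·BfBfBBfBfBBfBBfBfBBfB.

fBBfBBfBfBBfBBfBfBBfBfBBfBBfBfBBfB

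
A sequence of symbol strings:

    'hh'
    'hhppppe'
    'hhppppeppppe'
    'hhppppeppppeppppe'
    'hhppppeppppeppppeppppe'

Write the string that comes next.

hhppppeppppeppppeppppeppppe

Each term is the previous one with ppppe appended.
One more step from hhppppeppppeppppeppppe gives the answer.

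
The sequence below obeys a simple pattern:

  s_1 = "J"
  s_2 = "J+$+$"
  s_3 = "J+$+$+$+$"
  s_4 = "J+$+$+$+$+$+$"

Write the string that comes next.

J+$+$+$+$+$+$+$+$

The strings grow by a fixed suffix +$+$ each time.
So the next term is J+$+$+$+$+$+$·+$+$.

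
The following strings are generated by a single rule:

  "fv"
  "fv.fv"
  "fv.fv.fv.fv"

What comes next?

fv.fv.fv.fv.fv.fv.fv.fv

s(k+1) = s(k)·.·s(k) — each term doubles the last with '.' between the halves.
So the next term is two copies of fv.fv.fv.fv with '.' between the halves.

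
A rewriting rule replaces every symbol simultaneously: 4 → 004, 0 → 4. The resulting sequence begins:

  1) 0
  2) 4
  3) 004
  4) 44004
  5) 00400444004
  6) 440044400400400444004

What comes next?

0040044400400400444004440044400400400444004

Replace each of the 21 characters of 440044400400400444004 in place — 004 004 4 4 004 004 004 4 4 004 4 4 004 4 4 004 004 004 4 4 004 — and concatenate.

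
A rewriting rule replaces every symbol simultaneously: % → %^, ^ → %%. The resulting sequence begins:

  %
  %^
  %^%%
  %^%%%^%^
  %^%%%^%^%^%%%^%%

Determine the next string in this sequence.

Rewriting the 16 symbols of %^%%%^%^%^%%%^%% one by one yields %^ %% %^ %^ %^ %% %^ %% %^ %% %^ %^ %^ %% %^ %^; concatenated:

%^%%%^%^%^%%%^%%%^%%%^%^%^%%%^%^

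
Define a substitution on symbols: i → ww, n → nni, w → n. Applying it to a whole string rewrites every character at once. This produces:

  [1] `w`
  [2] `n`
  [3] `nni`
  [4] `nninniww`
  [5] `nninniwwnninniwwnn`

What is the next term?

nninniwwnninniwwnnnninniwwnninniwwnnnninni

Applying the rule to each of the 18 symbols of nninniwwnninniwwnn gives the pieces nni nni ww nni nni ww n n nni nni ww nni nni ww n n nni nni, which concatenate to the answer.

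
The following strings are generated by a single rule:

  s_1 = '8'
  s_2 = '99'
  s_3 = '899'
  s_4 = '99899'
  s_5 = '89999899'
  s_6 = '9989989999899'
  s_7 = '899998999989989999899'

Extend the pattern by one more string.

This is a Fibonacci-style word recurrence s(k) = s(k−2)·s(k−1): e.g. 8·99 = 899.
Continuing: 9989989999899 · 899998999989989999899 gives term 8.

9989989999899899998999989989999899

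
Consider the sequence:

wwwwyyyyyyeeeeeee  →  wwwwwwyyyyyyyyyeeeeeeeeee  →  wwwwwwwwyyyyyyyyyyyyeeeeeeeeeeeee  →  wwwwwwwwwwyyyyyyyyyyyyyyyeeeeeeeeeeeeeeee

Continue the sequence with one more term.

wwwwwwwwwwwwyyyyyyyyyyyyyyyyyyeeeeeeeeeeeeeeeeeee

Term n consists of 2n w's, followed by 3n y's, followed by 3n+1 e's, where the shown terms are n = 2, 3, 4, 5.
At n = 6 the blocks have lengths 12, 18, 19.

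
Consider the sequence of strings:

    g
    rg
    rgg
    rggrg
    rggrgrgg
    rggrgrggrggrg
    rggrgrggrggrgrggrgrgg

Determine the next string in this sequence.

rggrgrggrggrgrggrgrggrggrgrggrggrg

Each term (from the third on) is the previous term followed by the one before it: term 3 = rg·g = rgg.
So term 8 is rggrgrggrggrgrggrgrgg·rggrgrggrggrg.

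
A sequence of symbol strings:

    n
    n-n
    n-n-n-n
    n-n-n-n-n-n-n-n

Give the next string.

s(k+1) = s(k)·-·s(k) — each term doubles the last with '-' between the halves.
One more doubling of n-n-n-n-n-n-n-n gives the answer.

n-n-n-n-n-n-n-n-n-n-n-n-n-n-n-n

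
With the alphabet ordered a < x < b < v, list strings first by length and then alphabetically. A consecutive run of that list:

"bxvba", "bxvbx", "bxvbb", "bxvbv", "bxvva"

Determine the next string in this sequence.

bxvvx

Treat bxvva as a base-4 numeral over the given alphabet and add one, carrying through any trailing v's.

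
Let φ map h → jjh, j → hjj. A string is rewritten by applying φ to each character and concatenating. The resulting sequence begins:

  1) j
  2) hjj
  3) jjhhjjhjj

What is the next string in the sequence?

hjjhjjjjhjjhhjjhjjjjhhjjhjj

Expanding jjhhjjhjj: j→hjj, j→hjj, h→jjh, h→jjh, j→hjj, j→hjj, h→jjh, j→hjj, j→hjj. Concatenated: hjj hjj jjh jjh hjj hjj jjh hjj hjj.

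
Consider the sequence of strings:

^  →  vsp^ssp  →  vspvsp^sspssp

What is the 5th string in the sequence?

Each term wraps the previous one in vsp on the left and ssp on the right.
From vspvsp^sspssp, 2 further steps: vspvsp^sspssp → vspvspvsp^sspsspssp → (answer).

vspvspvspvsp^sspsspsspssp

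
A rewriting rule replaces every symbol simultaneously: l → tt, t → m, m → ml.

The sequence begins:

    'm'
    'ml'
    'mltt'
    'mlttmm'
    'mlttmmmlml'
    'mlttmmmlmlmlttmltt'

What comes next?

mlttmmmlmlmlttmlttmlttmmmlttmm

Applying the rule to each of the 18 symbols of mlttmmmlmlmlttmltt gives the pieces ml tt m m ml ml ml tt ml tt ml tt m m ml tt m m, which concatenate to the answer.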